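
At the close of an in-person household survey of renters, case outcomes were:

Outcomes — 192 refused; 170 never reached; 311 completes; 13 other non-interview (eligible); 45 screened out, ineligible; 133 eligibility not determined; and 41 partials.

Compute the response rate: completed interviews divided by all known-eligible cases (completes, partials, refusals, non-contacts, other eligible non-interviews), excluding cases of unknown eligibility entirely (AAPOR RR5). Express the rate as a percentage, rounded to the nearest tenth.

42.8%

Num: 311
Denominator: 311 + 41 + 192 + 170 + 13 = 727
RR5 = 311 / 727 = 0.4278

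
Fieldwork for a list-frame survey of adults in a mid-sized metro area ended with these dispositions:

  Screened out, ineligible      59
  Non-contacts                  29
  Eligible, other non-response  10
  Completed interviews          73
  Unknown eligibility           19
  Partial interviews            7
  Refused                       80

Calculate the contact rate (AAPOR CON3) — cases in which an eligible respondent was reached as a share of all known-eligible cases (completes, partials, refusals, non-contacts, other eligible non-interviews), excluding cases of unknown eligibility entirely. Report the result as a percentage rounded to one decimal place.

85.4%

Numerator → 73 + 7 + 80 + 10 = 170
Denominator → 73 + 7 + 80 + 29 + 10 = 199
CON3 = 170 / 199 = 0.8543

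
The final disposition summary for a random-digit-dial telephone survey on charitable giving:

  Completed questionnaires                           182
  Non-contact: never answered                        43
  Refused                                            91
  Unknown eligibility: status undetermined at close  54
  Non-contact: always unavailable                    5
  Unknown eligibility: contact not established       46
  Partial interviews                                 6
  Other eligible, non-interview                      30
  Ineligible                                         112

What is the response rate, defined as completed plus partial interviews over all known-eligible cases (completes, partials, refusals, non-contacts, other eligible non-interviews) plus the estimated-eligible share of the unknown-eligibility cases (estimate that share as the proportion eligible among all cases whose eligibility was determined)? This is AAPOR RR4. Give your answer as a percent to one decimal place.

43.4%

Never reached = 43 + 5 = 48
Unknown if eligible = 46 + 54 = 100
Numerator = 182 + 6 = 188
Determined eligible = 182 + 6 + 91 + 48 + 30 = 357
e = 357 / (357 + 112) = 357 / 469 = 0.7612
e × U = 0.7612 × 100 = 76.12
Denom = 357 + 76.12 = 433.12
RR4 = 188 / 433.12 = 0.4341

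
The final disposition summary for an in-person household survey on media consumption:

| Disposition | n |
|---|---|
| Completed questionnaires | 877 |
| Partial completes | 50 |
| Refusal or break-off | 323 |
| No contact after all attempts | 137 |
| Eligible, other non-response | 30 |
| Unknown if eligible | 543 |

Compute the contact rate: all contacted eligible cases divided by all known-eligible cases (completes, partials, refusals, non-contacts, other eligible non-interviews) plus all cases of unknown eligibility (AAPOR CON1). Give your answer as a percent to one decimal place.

65.3%

Num → 877 + 50 + 323 + 30 = 1280
Base → 877 + 50 + 323 + 137 + 30 + 543 = 1960
CON1 = 1280 / 1960 = 0.6531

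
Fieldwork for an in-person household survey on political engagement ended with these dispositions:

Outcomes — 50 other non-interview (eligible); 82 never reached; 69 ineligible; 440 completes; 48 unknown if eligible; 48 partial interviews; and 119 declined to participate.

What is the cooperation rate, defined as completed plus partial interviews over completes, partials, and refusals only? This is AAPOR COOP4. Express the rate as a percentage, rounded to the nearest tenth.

Num: 440 + 48 = 488
Base: 440 + 48 + 119 = 607
COOP4 = 488 / 607 = 0.8040

80.4%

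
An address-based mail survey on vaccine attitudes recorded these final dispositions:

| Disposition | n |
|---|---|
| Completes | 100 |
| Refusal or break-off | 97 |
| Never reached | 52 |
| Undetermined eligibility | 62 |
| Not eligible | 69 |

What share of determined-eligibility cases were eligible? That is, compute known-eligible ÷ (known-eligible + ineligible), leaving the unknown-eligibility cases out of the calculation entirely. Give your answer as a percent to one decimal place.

Determined eligible → 100 + 97 + 52 = 249
e = 249 / (249 + 69) = 249 / 318 = 0.7830

78.3%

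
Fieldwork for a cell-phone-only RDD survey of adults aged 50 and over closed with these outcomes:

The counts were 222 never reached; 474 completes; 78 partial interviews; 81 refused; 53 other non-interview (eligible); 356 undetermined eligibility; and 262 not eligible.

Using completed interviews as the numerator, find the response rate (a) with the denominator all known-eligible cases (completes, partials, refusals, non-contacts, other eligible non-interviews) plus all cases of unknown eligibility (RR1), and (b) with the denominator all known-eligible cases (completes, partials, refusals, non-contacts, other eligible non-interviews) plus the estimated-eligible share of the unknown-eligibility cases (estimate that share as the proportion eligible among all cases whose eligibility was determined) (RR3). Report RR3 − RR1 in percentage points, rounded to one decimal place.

2.5

Numerator: 474
Base: 474 + 78 + 81 + 222 + 53 + 356 = 1264
RR1 = 474 / 1264 = 0.3750
Known eligible: 474 + 78 + 81 + 222 + 53 = 908
e = 908 / (908 + 262) = 908 / 1170 = 0.7761
e × U: 0.7761 × 356 = 276.29
Base: 908 + 276.29 = 1184.29
RR3 = 474 / 1184.29 = 0.4002
Difference = 40.02 − 37.50 = 2.52 percentage points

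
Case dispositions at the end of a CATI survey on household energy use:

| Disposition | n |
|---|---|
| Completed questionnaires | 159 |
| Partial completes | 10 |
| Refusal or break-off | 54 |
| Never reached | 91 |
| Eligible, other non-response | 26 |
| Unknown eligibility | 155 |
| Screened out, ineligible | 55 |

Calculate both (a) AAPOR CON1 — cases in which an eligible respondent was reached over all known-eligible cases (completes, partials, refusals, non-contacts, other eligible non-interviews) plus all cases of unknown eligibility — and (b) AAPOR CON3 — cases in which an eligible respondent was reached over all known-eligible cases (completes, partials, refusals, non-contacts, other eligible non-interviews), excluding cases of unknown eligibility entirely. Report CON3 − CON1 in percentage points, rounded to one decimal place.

Top → 159 + 10 + 54 + 26 = 249
Denominator → 159 + 10 + 54 + 91 + 26 + 155 = 495
CON1 = 249 / 495 = 0.5030
Denominator → 159 + 10 + 54 + 91 + 26 = 340
CON3 = 249 / 340 = 0.7324
Difference = 73.24 − 50.30 = 22.94 percentage points

22.9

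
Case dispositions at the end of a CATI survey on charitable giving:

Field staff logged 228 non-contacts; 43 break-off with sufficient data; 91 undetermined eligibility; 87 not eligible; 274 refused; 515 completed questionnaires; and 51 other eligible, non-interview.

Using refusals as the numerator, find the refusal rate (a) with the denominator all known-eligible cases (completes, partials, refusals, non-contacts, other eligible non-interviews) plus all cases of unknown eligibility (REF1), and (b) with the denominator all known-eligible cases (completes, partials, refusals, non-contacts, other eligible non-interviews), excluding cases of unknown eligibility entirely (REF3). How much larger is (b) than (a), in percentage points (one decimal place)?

Numerator = 274
Denominator = 515 + 43 + 274 + 228 + 51 + 91 = 1202
REF1 = 274 / 1202 = 0.2280
Denominator = 515 + 43 + 274 + 228 + 51 = 1111
REF3 = 274 / 1111 = 0.2466
Difference = 24.66 − 22.80 = 1.86 percentage points

1.9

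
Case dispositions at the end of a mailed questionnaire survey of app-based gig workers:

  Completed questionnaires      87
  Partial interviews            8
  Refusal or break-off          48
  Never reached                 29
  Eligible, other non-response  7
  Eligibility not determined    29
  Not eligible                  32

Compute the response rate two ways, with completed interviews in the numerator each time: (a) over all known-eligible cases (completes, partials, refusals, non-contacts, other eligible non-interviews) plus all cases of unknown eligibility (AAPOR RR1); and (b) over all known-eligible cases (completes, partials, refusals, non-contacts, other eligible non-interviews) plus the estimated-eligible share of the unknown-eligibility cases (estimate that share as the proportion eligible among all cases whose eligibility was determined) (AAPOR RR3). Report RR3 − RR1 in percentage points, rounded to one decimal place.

0.9

Num: 87
Denominator: 87 + 8 + 48 + 29 + 7 + 29 = 208
RR1 = 87 / 208 = 0.4183
Eligible (known): 87 + 8 + 48 + 29 + 7 = 179
e = 179 / (179 + 32) = 179 / 211 = 0.8483
Eligible share of unknowns: 0.8483 × 29 = 24.60
Denominator: 179 + 24.60 = 203.60
RR3 = 87 / 203.60 = 0.4273
Difference = 42.73 − 41.83 = 0.90 percentage points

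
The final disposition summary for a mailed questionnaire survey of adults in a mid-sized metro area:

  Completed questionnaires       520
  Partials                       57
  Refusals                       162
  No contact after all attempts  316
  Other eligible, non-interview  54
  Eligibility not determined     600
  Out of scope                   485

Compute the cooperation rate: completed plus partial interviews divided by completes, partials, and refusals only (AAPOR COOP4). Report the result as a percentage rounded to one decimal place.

78.1%

Top → 520 + 57 = 577
Base → 520 + 57 + 162 = 739
COOP4 = 577 / 739 = 0.7808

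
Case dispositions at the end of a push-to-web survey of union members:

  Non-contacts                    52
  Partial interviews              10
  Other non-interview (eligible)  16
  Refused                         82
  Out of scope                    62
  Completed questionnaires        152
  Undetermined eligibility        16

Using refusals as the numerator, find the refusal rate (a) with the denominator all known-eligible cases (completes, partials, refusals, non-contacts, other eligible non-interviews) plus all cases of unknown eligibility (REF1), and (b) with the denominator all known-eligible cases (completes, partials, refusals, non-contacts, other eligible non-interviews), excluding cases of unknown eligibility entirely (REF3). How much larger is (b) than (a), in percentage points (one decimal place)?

1.3

Numerator: 82
Base: 152 + 10 + 82 + 52 + 16 + 16 = 328
REF1 = 82 / 328 = 0.2500
Base: 152 + 10 + 82 + 52 + 16 = 312
REF3 = 82 / 312 = 0.2628
Difference = 26.28 − 25.00 = 1.28 percentage points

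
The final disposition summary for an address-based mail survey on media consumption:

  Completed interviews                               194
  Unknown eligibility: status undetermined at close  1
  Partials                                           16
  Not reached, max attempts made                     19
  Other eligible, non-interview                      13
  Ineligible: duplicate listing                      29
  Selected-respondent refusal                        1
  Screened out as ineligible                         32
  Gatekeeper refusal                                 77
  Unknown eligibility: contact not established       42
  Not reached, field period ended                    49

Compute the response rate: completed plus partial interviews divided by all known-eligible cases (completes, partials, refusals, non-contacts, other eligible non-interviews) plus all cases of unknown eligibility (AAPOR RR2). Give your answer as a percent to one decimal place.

Refusals = 77 + 1 = 78
Never reached = 49 + 19 = 68
Unknown eligibility = 42 + 1 = 43
Ineligible = 32 + 29 = 61
Num: 194 + 16 = 210
Denominator: 194 + 16 + 78 + 68 + 13 + 43 = 412
RR2 = 210 / 412 = 0.5097

51.0%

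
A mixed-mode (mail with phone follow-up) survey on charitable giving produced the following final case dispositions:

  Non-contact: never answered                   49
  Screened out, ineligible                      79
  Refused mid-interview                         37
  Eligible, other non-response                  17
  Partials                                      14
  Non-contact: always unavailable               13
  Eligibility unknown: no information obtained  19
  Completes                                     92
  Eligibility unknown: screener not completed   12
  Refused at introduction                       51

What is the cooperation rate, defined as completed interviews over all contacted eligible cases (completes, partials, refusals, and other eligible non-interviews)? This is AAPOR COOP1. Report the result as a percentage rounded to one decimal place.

43.6%

Refused = 51 + 37 = 88
Non-contacts = 49 + 13 = 62
Undetermined eligibility = 12 + 19 = 31
Top → 92
Denominator → 92 + 14 + 88 + 17 = 211
COOP1 = 92 / 211 = 0.4360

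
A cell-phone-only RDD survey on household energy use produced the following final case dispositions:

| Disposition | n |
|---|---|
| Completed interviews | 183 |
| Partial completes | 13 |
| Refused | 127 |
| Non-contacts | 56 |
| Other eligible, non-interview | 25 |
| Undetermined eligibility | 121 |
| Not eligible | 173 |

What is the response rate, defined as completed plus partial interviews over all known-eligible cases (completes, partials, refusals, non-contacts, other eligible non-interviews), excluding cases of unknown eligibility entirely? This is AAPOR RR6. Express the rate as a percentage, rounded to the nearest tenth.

Numerator = 183 + 13 = 196
Base = 183 + 13 + 127 + 56 + 25 = 404
RR6 = 196 / 404 = 0.4851

48.5%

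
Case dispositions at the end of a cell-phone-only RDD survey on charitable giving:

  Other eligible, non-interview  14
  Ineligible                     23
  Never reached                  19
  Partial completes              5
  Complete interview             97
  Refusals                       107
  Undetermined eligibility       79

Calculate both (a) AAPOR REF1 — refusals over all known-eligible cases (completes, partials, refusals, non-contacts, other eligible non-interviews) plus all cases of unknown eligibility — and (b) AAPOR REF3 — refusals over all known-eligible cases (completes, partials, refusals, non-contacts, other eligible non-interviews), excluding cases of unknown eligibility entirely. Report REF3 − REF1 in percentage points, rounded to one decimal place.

10.9

Top: 107
Denominator: 97 + 5 + 107 + 19 + 14 + 79 = 321
REF1 = 107 / 321 = 0.3333
Denominator: 97 + 5 + 107 + 19 + 14 = 242
REF3 = 107 / 242 = 0.4421
Difference = 44.21 − 33.33 = 10.88 percentage points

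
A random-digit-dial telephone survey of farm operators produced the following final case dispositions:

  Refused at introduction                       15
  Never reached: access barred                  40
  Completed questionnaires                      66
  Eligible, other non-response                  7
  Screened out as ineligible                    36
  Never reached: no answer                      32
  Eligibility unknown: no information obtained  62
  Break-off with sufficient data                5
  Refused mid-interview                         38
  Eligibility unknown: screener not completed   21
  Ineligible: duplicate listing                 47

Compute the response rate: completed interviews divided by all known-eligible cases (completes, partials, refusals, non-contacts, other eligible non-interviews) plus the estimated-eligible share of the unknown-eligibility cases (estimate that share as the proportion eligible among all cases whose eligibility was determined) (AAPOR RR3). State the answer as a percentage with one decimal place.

Declined to participate = 15 + 38 = 53
No contact after all attempts = 32 + 40 = 72
Unknown eligibility = 21 + 62 = 83
Screened out, ineligible = 36 + 47 = 83
Numerator: 66
Known eligible: 66 + 5 + 53 + 72 + 7 = 203
e = 203 / (203 + 83) = 203 / 286 = 0.7098
Estimated eligible among unknowns: 0.7098 × 83 = 58.91
Base: 203 + 58.91 = 261.91
RR3 = 66 / 261.91 = 0.2520

25.2%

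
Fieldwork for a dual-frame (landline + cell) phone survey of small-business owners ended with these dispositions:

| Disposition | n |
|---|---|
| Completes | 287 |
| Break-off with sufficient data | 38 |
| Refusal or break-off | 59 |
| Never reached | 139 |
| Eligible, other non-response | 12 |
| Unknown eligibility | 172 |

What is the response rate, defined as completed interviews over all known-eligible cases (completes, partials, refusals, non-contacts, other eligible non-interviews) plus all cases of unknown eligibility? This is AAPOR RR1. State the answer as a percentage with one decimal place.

Num: 287
Base: 287 + 38 + 59 + 139 + 12 + 172 = 707
RR1 = 287 / 707 = 0.4059

40.6%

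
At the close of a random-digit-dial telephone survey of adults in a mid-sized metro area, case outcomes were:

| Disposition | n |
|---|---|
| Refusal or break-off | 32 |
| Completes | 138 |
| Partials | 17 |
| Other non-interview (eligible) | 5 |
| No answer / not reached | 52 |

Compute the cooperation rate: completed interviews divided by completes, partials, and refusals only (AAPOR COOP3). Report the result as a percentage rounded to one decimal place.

73.8%

Top → 138
Denom → 138 + 17 + 32 = 187
COOP3 = 138 / 187 = 0.7380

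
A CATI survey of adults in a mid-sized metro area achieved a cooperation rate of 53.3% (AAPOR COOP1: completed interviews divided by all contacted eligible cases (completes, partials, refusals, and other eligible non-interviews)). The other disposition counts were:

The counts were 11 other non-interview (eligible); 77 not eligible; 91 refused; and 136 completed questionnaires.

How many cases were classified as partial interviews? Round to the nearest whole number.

17

COOP1 = 136 / D = 0.533
D = 136 / 0.533 = 255.2
Remaining denominator categories sum to 238
partial interviews = 255.2 − 238 ≈ 17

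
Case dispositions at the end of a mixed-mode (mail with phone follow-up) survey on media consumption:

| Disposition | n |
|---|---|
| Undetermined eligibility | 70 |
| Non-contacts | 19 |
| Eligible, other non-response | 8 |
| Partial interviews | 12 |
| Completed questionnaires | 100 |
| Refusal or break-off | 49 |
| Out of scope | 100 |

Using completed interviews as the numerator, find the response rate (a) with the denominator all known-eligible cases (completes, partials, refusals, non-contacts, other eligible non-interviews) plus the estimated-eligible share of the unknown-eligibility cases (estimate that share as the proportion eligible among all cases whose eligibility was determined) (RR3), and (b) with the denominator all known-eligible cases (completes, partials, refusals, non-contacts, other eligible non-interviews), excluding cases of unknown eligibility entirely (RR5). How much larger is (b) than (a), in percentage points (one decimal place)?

10.4

Top: 100
Eligible (known): 100 + 12 + 49 + 19 + 8 = 188
e = 188 / (188 + 100) = 188 / 288 = 0.6528
Eligible share of unknowns: 0.6528 × 70 = 45.70
Base: 188 + 45.70 = 233.70
RR3 = 100 / 233.70 = 0.4279
Base: 100 + 12 + 49 + 19 + 8 = 188
RR5 = 100 / 188 = 0.5319
Difference = 53.19 − 42.79 = 10.40 percentage points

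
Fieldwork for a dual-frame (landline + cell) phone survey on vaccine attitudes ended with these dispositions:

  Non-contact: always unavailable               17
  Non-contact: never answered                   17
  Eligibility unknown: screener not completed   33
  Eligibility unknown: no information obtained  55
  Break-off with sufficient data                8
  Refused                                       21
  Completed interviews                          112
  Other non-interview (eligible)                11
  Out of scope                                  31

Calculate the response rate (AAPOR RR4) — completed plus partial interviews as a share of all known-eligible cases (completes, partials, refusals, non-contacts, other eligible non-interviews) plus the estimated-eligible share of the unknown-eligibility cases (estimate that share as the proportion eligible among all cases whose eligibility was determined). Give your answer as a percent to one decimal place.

No contact after all attempts = 17 + 17 = 34
Eligibility not determined = 33 + 55 = 88
Top: 112 + 8 = 120
Eligible (known): 112 + 8 + 21 + 34 + 11 = 186
e = 186 / (186 + 31) = 186 / 217 = 0.8571
e × U: 0.8571 × 88 = 75.42
Denom: 186 + 75.42 = 261.42
RR4 = 120 / 261.42 = 0.4590

45.9%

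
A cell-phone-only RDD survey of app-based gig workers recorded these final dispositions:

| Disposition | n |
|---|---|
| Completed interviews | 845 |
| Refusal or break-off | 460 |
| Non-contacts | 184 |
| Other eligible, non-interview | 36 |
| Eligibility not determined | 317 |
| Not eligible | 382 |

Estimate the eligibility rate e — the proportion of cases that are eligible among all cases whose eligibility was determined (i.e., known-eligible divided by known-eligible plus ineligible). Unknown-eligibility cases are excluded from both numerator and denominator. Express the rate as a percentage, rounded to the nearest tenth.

80.0%

Eligible (known) → 845 + 460 + 184 + 36 = 1525
e = 1525 / (1525 + 382) = 1525 / 1907 = 0.7997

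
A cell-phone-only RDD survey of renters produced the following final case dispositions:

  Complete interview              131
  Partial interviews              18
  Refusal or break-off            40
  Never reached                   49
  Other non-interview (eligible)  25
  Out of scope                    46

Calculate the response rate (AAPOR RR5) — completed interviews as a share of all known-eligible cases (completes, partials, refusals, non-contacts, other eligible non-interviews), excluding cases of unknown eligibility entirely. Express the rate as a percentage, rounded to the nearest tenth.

Numerator: 131
Base: 131 + 18 + 40 + 49 + 25 = 263
RR5 = 131 / 263 = 0.4981

49.8%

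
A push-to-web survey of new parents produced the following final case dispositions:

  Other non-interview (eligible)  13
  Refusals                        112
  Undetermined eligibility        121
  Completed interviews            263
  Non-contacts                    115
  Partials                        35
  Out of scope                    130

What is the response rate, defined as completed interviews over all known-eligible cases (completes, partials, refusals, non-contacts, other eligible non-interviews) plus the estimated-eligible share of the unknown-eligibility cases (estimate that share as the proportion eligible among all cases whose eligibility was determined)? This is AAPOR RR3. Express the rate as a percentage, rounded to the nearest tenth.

Numerator → 263
Known eligible → 263 + 35 + 112 + 115 + 13 = 538
e = 538 / (538 + 130) = 538 / 668 = 0.8054
Eligible share of unknowns → 0.8054 × 121 = 97.45
Base → 538 + 97.45 = 635.45
RR3 = 263 / 635.45 = 0.4139

41.4%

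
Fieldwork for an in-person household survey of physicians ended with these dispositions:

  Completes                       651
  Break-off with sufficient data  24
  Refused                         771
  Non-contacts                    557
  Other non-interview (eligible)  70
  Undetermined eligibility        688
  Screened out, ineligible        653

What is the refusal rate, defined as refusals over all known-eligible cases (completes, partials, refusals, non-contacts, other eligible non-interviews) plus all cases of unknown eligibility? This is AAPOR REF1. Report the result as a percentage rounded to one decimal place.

27.9%

Numerator = 771
Denominator = 651 + 24 + 771 + 557 + 70 + 688 = 2761
REF1 = 771 / 2761 = 0.2792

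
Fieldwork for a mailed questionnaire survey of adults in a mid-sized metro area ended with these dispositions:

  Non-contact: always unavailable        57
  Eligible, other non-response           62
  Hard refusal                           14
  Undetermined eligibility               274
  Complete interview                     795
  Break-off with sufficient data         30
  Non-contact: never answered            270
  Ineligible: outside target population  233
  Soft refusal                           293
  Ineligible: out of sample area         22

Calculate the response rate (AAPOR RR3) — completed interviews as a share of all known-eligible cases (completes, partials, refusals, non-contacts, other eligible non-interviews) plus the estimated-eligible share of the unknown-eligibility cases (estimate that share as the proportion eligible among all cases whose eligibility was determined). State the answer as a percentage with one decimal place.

45.3%

Refusals = 14 + 293 = 307
No contact after all attempts = 270 + 57 = 327
Ineligible = 233 + 22 = 255
Top → 795
Eligible (known) → 795 + 30 + 307 + 327 + 62 = 1521
e = 1521 / (1521 + 255) = 1521 / 1776 = 0.8564
e × U → 0.8564 × 274 = 234.65
Denom → 1521 + 234.65 = 1755.65
RR3 = 795 / 1755.65 = 0.4528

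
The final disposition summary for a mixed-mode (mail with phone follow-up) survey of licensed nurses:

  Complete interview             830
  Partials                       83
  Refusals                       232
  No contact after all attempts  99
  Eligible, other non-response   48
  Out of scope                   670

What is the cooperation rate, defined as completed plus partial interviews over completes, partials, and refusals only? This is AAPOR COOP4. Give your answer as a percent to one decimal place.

79.7%

Numerator → 830 + 83 = 913
Base → 830 + 83 + 232 = 1145
COOP4 = 913 / 1145 = 0.7974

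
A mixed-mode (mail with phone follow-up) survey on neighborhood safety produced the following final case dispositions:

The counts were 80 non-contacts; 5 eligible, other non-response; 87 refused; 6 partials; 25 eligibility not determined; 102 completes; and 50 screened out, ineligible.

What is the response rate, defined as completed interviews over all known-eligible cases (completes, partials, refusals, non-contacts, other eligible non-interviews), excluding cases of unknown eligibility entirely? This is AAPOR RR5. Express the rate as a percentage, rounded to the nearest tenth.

36.4%

Numerator = 102
Denominator = 102 + 6 + 87 + 80 + 5 = 280
RR5 = 102 / 280 = 0.3643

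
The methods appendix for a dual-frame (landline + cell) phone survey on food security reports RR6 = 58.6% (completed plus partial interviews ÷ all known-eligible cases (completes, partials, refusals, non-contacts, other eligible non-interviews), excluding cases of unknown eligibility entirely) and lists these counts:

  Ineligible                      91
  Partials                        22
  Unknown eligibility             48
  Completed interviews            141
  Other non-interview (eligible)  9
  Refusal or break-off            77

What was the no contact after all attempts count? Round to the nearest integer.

29

Num: 141 + 22 = 163
RR6 = 163 / D = 0.586
D = 163 / 0.586 = 278.2
Remaining denominator categories sum to 249
no contact after all attempts = 278.2 − 249 ≈ 29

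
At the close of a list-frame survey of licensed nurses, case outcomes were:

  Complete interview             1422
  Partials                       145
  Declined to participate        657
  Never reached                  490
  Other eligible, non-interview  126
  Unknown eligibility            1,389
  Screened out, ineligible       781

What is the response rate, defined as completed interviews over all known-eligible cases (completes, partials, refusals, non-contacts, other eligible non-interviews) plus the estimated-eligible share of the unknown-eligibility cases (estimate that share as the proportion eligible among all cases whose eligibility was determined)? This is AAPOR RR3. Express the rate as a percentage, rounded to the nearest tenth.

36.2%

Numerator → 1422
Known eligible → 1422 + 145 + 657 + 490 + 126 = 2840
e = 2840 / (2840 + 781) = 2840 / 3621 = 0.7843
e × U → 0.7843 × 1389 = 1089.39
Denominator → 2840 + 1089.39 = 3929.39
RR3 = 1422 / 3929.39 = 0.3619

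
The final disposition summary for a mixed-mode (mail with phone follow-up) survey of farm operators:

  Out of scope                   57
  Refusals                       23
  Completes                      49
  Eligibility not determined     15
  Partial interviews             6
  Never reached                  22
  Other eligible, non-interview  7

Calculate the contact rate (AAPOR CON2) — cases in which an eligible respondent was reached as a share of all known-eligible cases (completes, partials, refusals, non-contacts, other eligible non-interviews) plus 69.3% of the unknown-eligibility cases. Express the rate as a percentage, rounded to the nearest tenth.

Numerator → 49 + 6 + 23 + 7 = 85
Eligible (known) → 49 + 6 + 23 + 22 + 7 = 107
Estimated eligible among unknowns → 0.6930 × 15 = 10.39
Denominator → 107 + 10.39 = 117.39
CON2 = 85 / 117.39 = 0.7241

72.4%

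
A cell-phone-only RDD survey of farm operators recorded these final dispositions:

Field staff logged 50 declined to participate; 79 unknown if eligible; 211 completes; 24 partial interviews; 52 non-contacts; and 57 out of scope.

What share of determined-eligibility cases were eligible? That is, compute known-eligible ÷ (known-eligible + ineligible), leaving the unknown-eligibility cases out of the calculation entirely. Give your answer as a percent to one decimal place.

85.5%

Known eligible → 211 + 24 + 50 + 52 = 337
e = 337 / (337 + 57) = 337 / 394 = 0.8553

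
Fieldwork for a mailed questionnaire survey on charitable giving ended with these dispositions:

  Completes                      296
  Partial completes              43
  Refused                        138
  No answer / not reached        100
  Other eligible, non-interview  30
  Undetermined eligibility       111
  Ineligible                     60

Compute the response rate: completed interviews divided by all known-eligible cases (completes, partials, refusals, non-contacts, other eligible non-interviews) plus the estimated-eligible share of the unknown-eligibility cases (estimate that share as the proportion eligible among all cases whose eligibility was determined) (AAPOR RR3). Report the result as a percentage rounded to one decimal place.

Top → 296
Known eligible → 296 + 43 + 138 + 100 + 30 = 607
e = 607 / (607 + 60) = 607 / 667 = 0.9100
e × U → 0.9100 × 111 = 101.01
Base → 607 + 101.01 = 708.01
RR3 = 296 / 708.01 = 0.4181

41.8%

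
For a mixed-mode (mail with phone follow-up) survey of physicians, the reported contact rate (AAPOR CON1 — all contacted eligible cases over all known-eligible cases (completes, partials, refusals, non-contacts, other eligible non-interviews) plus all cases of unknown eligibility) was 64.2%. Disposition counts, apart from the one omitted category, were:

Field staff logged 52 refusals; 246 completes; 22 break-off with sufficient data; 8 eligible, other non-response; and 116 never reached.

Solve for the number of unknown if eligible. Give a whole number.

Num = 246 + 22 + 52 + 8 = 328
CON1 = 328 / D = 0.642
D = 328 / 0.642 = 510.9
Other denominator terms total 444
unknown if eligible = 510.9 − 444 ≈ 67

67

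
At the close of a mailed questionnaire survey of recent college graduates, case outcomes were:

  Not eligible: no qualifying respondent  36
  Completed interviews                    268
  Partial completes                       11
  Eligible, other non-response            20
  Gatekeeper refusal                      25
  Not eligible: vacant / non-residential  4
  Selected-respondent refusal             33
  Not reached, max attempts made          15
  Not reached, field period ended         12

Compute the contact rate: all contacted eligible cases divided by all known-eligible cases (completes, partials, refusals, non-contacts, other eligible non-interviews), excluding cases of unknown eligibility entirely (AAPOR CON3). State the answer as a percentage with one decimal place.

Refusals = 25 + 33 = 58
Non-contacts = 12 + 15 = 27
Screened out, ineligible = 36 + 4 = 40
Numerator: 268 + 11 + 58 + 20 = 357
Denominator: 268 + 11 + 58 + 27 + 20 = 384
CON3 = 357 / 384 = 0.9297

93.0%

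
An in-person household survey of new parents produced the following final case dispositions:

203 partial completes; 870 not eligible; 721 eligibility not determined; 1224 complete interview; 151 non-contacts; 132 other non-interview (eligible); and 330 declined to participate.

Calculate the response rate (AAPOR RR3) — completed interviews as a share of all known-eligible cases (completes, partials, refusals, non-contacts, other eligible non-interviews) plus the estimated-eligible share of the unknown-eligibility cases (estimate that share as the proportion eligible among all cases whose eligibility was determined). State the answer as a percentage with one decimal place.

Numerator: 1224
Determined eligible: 1224 + 203 + 330 + 151 + 132 = 2040
e = 2040 / (2040 + 870) = 2040 / 2910 = 0.7010
e × U: 0.7010 × 721 = 505.42
Base: 2040 + 505.42 = 2545.42
RR3 = 1224 / 2545.42 = 0.4809

48.1%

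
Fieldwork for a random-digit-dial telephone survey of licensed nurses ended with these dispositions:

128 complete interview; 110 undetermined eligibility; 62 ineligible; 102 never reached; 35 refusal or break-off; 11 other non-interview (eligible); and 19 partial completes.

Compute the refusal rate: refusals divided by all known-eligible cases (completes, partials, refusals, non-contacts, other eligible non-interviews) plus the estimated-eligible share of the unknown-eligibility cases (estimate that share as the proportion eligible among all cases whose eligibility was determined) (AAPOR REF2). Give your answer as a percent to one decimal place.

Top: 35
Known eligible: 128 + 19 + 35 + 102 + 11 = 295
e = 295 / (295 + 62) = 295 / 357 = 0.8263
Estimated eligible among unknowns: 0.8263 × 110 = 90.89
Denom: 295 + 90.89 = 385.89
REF2 = 35 / 385.89 = 0.0907

9.1%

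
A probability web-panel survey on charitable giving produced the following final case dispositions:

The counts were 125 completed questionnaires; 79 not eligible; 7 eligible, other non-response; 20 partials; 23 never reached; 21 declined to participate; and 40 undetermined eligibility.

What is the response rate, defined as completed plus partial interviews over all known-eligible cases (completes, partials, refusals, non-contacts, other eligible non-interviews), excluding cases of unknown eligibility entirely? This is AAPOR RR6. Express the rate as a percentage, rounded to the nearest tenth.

Numerator = 125 + 20 = 145
Denom = 125 + 20 + 21 + 23 + 7 = 196
RR6 = 145 / 196 = 0.7398

74.0%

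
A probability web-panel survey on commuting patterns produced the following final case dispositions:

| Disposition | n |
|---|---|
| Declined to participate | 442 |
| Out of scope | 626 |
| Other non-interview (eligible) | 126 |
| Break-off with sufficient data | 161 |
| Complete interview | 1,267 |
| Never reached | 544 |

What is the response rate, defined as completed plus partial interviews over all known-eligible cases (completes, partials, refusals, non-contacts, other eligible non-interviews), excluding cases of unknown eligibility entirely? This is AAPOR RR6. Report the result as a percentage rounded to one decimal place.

Numerator → 1267 + 161 = 1428
Base → 1267 + 161 + 442 + 544 + 126 = 2540
RR6 = 1428 / 2540 = 0.5622

56.2%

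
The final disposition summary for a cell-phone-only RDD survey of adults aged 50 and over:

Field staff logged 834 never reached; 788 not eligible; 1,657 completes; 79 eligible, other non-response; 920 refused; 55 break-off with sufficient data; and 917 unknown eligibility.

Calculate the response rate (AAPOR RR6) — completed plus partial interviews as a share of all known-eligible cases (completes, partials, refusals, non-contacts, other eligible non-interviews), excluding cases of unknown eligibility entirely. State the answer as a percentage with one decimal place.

Num: 1657 + 55 = 1712
Denominator: 1657 + 55 + 920 + 834 + 79 = 3545
RR6 = 1712 / 3545 = 0.4829

48.3%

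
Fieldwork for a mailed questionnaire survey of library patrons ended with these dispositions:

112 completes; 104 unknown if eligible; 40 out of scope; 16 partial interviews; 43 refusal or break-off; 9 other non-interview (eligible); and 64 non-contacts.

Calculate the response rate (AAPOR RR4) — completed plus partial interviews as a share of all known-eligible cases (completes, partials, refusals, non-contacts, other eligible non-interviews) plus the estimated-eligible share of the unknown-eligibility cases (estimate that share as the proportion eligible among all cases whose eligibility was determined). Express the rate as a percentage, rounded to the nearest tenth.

38.4%

Top = 112 + 16 = 128
Known eligible = 112 + 16 + 43 + 64 + 9 = 244
e = 244 / (244 + 40) = 244 / 284 = 0.8592
e × U = 0.8592 × 104 = 89.36
Denominator = 244 + 89.36 = 333.36
RR4 = 128 / 333.36 = 0.3840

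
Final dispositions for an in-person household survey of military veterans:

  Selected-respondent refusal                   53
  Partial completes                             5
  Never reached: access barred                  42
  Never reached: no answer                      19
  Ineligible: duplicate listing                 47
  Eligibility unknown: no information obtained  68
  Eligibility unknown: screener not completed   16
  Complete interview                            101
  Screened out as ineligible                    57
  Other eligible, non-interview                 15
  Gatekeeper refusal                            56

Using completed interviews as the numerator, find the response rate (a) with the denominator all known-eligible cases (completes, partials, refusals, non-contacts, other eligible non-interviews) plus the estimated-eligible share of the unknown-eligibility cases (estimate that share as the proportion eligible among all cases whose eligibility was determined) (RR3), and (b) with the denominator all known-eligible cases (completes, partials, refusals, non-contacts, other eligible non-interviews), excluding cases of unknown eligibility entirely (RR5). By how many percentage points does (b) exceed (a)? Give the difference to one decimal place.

6.1

Refusal or break-off = 56 + 53 = 109
No answer / not reached = 19 + 42 = 61
Unknown if eligible = 16 + 68 = 84
Screened out, ineligible = 57 + 47 = 104
Num = 101
Eligible (known) = 101 + 5 + 109 + 61 + 15 = 291
e = 291 / (291 + 104) = 291 / 395 = 0.7367
e × U = 0.7367 × 84 = 61.88
Denom = 291 + 61.88 = 352.88
RR3 = 101 / 352.88 = 0.2862
Denom = 101 + 5 + 109 + 61 + 15 = 291
RR5 = 101 / 291 = 0.3471
Difference = 34.71 − 28.62 = 6.09 percentage points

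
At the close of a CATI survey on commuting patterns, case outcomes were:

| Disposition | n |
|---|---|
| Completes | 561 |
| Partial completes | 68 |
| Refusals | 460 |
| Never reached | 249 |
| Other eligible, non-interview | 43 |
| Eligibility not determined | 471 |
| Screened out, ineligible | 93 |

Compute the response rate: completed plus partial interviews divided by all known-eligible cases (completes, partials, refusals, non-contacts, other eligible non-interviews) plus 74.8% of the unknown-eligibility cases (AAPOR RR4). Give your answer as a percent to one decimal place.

Numerator = 561 + 68 = 629
Eligible (known) = 561 + 68 + 460 + 249 + 43 = 1381
e × U = 0.7480 × 471 = 352.31
Denom = 1381 + 352.31 = 1733.31
RR4 = 629 / 1733.31 = 0.3629

36.3%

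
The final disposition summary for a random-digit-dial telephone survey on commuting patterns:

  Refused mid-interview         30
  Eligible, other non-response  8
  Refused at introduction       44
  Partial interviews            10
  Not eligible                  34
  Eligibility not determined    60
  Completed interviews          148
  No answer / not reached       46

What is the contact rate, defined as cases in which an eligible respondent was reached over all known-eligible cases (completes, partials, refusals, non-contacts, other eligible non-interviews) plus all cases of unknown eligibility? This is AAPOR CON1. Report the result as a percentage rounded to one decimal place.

Declined to participate = 44 + 30 = 74
Top: 148 + 10 + 74 + 8 = 240
Base: 148 + 10 + 74 + 46 + 8 + 60 = 346
CON1 = 240 / 346 = 0.6936

69.4%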